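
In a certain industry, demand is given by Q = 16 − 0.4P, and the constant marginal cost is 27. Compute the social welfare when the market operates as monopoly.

Inverting demand: P = 40 − 2.5Q.
Monopoly sets MR = MC: 40 − 5Q = 27 ⇒ Q = 2.6, P = 40 − 2.5·2.6 = 33.5.
CS = ½·(40 − 33.5)·2.6 = 8.45; PS = (33.5 − 27)·2.6 = 16.9; TS = 25.35.

TS = 25.35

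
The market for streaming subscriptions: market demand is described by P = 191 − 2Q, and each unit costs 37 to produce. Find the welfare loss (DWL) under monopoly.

Under competition P = MC = 37, so Q = (191 − 37)/2 = 77.
The monopolist equates marginal revenue to marginal cost: 191 − 4Q = 37, so Q = 38.5. From demand, P = 114.
DWL is the triangle between Q = 38.5 and Q = 77: ½·(77 − 38.5)·(114 − 37) = 1482.25.

DWL = 1482.25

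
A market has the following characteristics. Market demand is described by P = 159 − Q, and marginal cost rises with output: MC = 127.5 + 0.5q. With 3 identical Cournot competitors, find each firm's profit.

π_i = 61.25

In a 3-firm Cournot equilibrium, symmetry and the first-order condition give q = (159 − 127.5)/(4.5) = 7. So Q = 21 and P = 138.
Each firm's profit = 138·7 − (127.5·7 + ½·0.5·7²) = 61.25.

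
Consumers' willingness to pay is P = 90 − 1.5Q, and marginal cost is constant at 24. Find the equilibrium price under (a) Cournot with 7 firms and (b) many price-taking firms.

With 7 symmetric Cournot firms, each firm's FOC gives 90 − 12q = 24, so q = 5.5, Q = 7·5.5 = 38.5, and P = 32.25.
Perfect competition: P = MC = 24, so 90 − 1.5Q = 24 and Q = 44.

Cournot: P = 32.25; Competition: P = 24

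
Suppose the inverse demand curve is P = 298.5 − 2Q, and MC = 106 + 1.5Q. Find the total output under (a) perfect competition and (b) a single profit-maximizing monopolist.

Under competition P = MC: 298.5 − 2Q = 106 + 1.5Q ⇒ Q = 55, P = 188.5.
Monopoly sets MR = MC: 298.5 − 4Q = 106 + 1.5Q ⇒ Q = 35, P = 298.5 − 2·35 = 228.5.

Competition: Q = 55; Monopoly: Q = 35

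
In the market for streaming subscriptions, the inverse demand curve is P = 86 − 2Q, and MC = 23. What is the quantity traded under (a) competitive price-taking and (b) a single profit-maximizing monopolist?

Competition: Q = 31.5; Monopoly: Q = 15.75

Competitive firms price at marginal cost: P = 23, giving Q = 31.5.
Monopoly sets MR = MC: 86 − 4Q = 23 ⇒ Q = 15.75, P = 86 − 2·15.75 = 54.5.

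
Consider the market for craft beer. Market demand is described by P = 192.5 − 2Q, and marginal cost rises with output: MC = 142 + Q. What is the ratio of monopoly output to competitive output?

Q_m/Q_c = 0.6

A monopolist chooses Q where MR = MC. MR = 192.5 − 4Q; setting this equal to 142 + Q gives Q = 10.1 and P = 172.3.
Competitive equilibrium sets price equal to marginal cost: 192.5 − 2Q = 142 + Q, so Q = 101/6 and P = 953/6.
Ratio Q_m/Q_c = 10.1/(101/6) = 0.6.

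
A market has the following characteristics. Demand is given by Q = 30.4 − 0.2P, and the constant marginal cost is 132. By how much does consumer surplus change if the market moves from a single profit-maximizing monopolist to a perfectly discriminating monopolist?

Consumer surplus falls by 10

Inverting demand: P = 152 − 5Q.
A monopolist chooses Q where MR = MC. MR = 152 − 10Q; setting this equal to 132 gives Q = 2 and P = 142.
CS = ½·(152 − 142)·2 = 10.
A perfectly discriminating monopolist sells every unit with P(Q) ≥ MC(Q), so output equals the competitive quantity Q = 4. Each buyer pays their reservation price, so CS = 0 and the firm captures all surplus.
CS = 0.
Change in consumer surplus: 0 − 10 = −10.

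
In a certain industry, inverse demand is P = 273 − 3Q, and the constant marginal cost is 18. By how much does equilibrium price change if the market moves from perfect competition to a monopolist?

Under competition P = MC = 18, so Q = (273 − 18)/3 = 85.
Monopoly sets MR = MC: 273 − 6Q = 18 ⇒ Q = 42.5, P = 273 − 3·42.5 = 145.5.
Change in equilibrium price: 145.5 − 18 = 127.5.

Equilibrium price rises by 127.5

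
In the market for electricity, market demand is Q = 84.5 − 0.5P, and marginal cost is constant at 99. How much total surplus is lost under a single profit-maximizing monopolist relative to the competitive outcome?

DWL = 306.25

Inverting demand: P = 169 − 2Q.
Under competition P = MC = 99, so Q = (169 − 99)/2 = 35.
Monopoly sets MR = MC: 169 − 4Q = 99 ⇒ Q = 17.5, P = 169 − 2·17.5 = 134.
DWL is the triangle between Q = 17.5 and Q = 35: ½·(35 − 17.5)·(134 − 99) = 306.25.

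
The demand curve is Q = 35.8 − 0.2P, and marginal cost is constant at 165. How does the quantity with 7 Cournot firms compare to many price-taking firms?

Inverting demand: P = 179 − 5Q.
With 7 symmetric Cournot firms, each firm's FOC gives 179 − 40q = 165, so q = 0.35, Q = 7·0.35 = 2.45, and P = 166.75.
Under competition P = MC = 165, so Q = (179 − 165)/5 = 2.8.

Cournot: Q = 2.45; Competition: Q = 2.8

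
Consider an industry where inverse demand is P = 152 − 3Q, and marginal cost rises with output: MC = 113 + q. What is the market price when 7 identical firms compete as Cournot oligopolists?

Cournot with 7 identical firms: the symmetric best-response condition is 152 − 24q = 113 + q. Each firm produces q = 1.56, total output Q = 10.92, price P = 119.24.

P = 119.24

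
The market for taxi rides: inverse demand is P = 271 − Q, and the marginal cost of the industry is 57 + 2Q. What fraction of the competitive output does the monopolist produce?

Monopoly sets MR = MC: 271 − 2Q = 57 + 2Q ⇒ Q = 53.5, P = 271 − 53.5 = 217.5.
Under competition P = MC: 271 − Q = 57 + 2Q ⇒ Q = 214/3, P = 599/3.
Ratio Q_m/Q_c = 53.5/(214/3) = 0.75.

Q_m/Q_c = 0.75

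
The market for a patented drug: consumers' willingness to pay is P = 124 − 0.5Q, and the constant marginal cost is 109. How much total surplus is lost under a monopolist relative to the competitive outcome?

DWL = 56.25

Competitive firms price at marginal cost: P = 109, giving Q = 30.
A monopolist chooses Q where MR = MC. MR = 124 − Q; setting this equal to 109 gives Q = 15 and P = 116.5.
DWL is the triangle between Q = 15 and Q = 30: ½·(30 − 15)·(116.5 − 109) = 56.25.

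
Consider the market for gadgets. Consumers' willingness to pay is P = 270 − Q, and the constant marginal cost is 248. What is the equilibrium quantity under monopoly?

Q = 11

Monopoly sets MR = MC: 270 − 2Q = 248 ⇒ Q = 11, P = 270 − 11 = 259.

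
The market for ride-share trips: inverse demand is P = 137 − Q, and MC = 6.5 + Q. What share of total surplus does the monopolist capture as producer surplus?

PS/TS = 0.75

Monopoly sets MR = MC: 137 − 2Q = 6.5 + Q ⇒ Q = 43.5, P = 137 − 43.5 = 93.5.
CS = ½·(137 − 93.5)·43.5 = 946.125.
PS = P·Q − VC(Q) = 93.5·43.5 − (6.5·43.5 + ½·1·43.5²) = 2838.375.
Share captured = PS/TS = 2838.375/3784.5 = 0.75.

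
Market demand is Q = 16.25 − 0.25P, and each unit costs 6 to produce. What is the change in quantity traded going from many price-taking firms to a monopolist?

Inverting demand: P = 65 − 4Q.
Under competition P = MC = 6, so Q = (65 − 6)/4 = 14.75.
The monopolist equates marginal revenue to marginal cost: 65 − 8Q = 6, so Q = 7.375. From demand, P = 35.5.
Change in quantity traded: 7.375 − 14.75 = −7.375.

Q falls by 7.375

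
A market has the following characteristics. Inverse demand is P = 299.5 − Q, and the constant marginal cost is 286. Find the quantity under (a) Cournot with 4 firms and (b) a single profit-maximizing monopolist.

In a 4-firm Cournot equilibrium, symmetry and the first-order condition give q = (299.5 − 286)/(5) = 2.7. So Q = 10.8 and P = 288.7.
Monopoly sets MR = MC: 299.5 − 2Q = 286 ⇒ Q = 6.75, P = 299.5 − 6.75 = 292.75.

Cournot: Q = 10.8; Monopoly: Q = 6.75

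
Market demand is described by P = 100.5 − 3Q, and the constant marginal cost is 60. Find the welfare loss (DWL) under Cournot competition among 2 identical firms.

DWL = 30.375

Under competition P = MC = 60, so Q = (100.5 − 60)/3 = 13.5.
In a 2-firm Cournot equilibrium, symmetry and the first-order condition give q = (100.5 − 60)/(9) = 4.5. So Q = 9 and P = 73.5.
DWL is the triangle between Q = 9 and Q = 13.5: ½·(13.5 − 9)·(73.5 − 60) = 30.375.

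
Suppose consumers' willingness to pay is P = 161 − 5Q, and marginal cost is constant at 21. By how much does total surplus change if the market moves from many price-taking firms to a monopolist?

Under competition P = MC = 21, so Q = (161 − 21)/5 = 28.
CS = ½·(161 − 21)·28 = 1960; PS = (21 − 21)·28 = 0; TS = 1960.
A monopolist chooses Q where MR = MC. MR = 161 − 10Q; setting this equal to 21 gives Q = 14 and P = 91.
CS = ½·(161 − 91)·14 = 490; PS = (91 − 21)·14 = 980; TS = 1470.
Change in total surplus: 1470 − 1960 = −490.

TS falls by 490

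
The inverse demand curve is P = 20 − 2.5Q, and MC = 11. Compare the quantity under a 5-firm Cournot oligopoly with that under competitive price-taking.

Cournot: Q = 3; Competition: Q = 3.6

Cournot with 5 identical firms: the symmetric best-response condition is 20 − 15q = 11. Each firm produces q = 0.6, total output Q = 3, price P = 12.5.
Perfect competition: P = MC = 11, so 20 − 2.5Q = 11 and Q = 3.6.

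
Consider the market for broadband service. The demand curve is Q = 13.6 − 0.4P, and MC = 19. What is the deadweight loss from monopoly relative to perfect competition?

Inverting demand: P = 34 − 2.5Q.
Under competition P = MC = 19, so Q = (34 − 19)/2.5 = 6.
Monopoly sets MR = MC: 34 − 5Q = 19 ⇒ Q = 3, P = 34 − 2.5·3 = 26.5.
DWL is the triangle between Q = 3 and Q = 6: ½·(6 − 3)·(26.5 − 19) = 11.25.

DWL = 11.25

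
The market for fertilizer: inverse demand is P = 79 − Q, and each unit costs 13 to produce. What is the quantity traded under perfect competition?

Under competition P = MC = 13, so Q = (79 − 13)/1 = 66.

Q = 66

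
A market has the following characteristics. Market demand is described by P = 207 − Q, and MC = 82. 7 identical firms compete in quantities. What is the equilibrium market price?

P = 97.625

Cournot with 7 identical firms: the symmetric best-response condition is 207 − 8q = 82. Each firm produces q = 15.625, total output Q = 109.375, price P = 97.625.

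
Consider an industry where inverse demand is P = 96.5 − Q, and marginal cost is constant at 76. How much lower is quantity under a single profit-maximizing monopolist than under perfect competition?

Perfect competition: P = MC = 76, so 96.5 − Q = 76 and Q = 20.5.
Monopoly sets MR = MC: 96.5 − 2Q = 76 ⇒ Q = 10.25, P = 96.5 − 10.25 = 86.25.
Change in quantity: 10.25 − 20.5 = −10.25.

Q falls by 10.25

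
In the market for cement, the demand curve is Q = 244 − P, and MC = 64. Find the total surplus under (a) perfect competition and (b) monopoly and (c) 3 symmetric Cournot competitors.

Inverting demand: P = 244 − Q.
Perfect competition: P = MC = 64, so 244 − Q = 64 and Q = 180.
CS = ½·(244 − 64)·180 = 16200; PS = (64 − 64)·180 = 0; TS = 16200.
The monopolist equates marginal revenue to marginal cost: 244 − 2Q = 64, so Q = 90. From demand, P = 154.
CS = ½·(244 − 154)·90 = 4050; PS = (154 − 64)·90 = 8100; TS = 12150.
In a 3-firm Cournot equilibrium, symmetry and the first-order condition give q = (244 − 64)/(4) = 45. So Q = 135 and P = 109.
CS = ½·(244 − 109)·135 = 9112.5; PS = (109 − 64)·135 = 6075; TS = 15187.5.

Competition: TS = 16200; Monopoly: TS = 12150; Cournot: TS = 15187.5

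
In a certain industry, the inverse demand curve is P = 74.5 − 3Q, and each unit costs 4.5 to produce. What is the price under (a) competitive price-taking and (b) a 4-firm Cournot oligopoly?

Competition: P = 4.5; Cournot: P = 18.5

Perfect competition: P = MC = 4.5, so 74.5 − 3Q = 4.5 and Q = 70/3.
In a 4-firm Cournot equilibrium, symmetry and the first-order condition give q = (74.5 − 4.5)/(15) = 14/3. So Q = 56/3 and P = 18.5.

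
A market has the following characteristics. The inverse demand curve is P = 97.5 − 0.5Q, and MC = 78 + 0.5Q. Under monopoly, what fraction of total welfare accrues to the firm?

The monopolist equates marginal revenue to marginal cost: 97.5 − Q = 78 + 0.5Q, so Q = 13. From demand, P = 91.
CS = ½·(97.5 − 91)·13 = 42.25.
PS = P·Q − VC(Q) = 91·13 − (78·13 + ½·0.5·13²) = 126.75.
Share captured = PS/TS = 126.75/169 = 0.75.

PS/TS = 0.75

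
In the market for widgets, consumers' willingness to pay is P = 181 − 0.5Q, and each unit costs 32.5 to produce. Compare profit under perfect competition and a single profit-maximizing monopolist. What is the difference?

Competitive firms price at marginal cost: P = 32.5, giving Q = 297.
Profit = (32.5 − 32.5)·297 = 0.
Monopoly sets MR = MC: 181 − Q = 32.5 ⇒ Q = 148.5, P = 181 − 0.5·148.5 = 106.75.
Profit = (106.75 − 32.5)·148.5 = 11026.125.
Change in profit: 11026.125 − 0 = 11026.125.

Profit rises by 11026.125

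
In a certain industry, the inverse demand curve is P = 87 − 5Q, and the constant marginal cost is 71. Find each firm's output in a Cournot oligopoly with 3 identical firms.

Cournot with 3 identical firms: the symmetric best-response condition is 87 − 20q = 71. Each firm produces q = 0.8, total output Q = 2.4, price P = 75.

q_i = 0.8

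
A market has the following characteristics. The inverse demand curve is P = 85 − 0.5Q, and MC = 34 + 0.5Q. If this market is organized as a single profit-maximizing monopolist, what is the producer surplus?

The monopolist equates marginal revenue to marginal cost: 85 − Q = 34 + 0.5Q, so Q = 34. From demand, P = 68.
PS = P·Q − VC(Q) = 68·34 − (34·34 + ½·0.5·34²) = 867.

PS = 867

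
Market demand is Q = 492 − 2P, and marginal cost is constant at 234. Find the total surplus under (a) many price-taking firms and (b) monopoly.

Competition: TS = 144; Monopoly: TS = 108

Inverting demand: P = 246 − 0.5Q.
Perfect competition: P = MC = 234, so 246 − 0.5Q = 234 and Q = 24.
CS = ½·(246 − 234)·24 = 144; PS = (234 − 234)·24 = 0; TS = 144.
A monopolist chooses Q where MR = MC. MR = 246 − Q; setting this equal to 234 gives Q = 12 and P = 240.
CS = ½·(246 − 240)·12 = 36; PS = (240 − 234)·12 = 72; TS = 108.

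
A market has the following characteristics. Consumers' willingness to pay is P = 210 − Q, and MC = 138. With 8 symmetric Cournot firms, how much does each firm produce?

q_i = 8

In a 8-firm Cournot equilibrium, symmetry and the first-order condition give q = (210 − 138)/(9) = 8. So Q = 64 and P = 146.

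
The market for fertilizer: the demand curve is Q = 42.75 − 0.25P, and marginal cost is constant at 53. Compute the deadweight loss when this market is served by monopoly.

DWL = 435.125

Inverting demand: P = 171 − 4Q.
Perfect competition: P = MC = 53, so 171 − 4Q = 53 and Q = 29.5.
The monopolist equates marginal revenue to marginal cost: 171 − 8Q = 53, so Q = 14.75. From demand, P = 112.
DWL is the triangle between Q = 14.75 and Q = 29.5: ½·(29.5 − 14.75)·(112 − 53) = 435.125.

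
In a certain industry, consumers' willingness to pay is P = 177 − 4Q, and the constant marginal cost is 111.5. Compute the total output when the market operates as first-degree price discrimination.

A perfectly discriminating monopolist sells every unit with P(Q) ≥ MC(Q), so output equals the competitive quantity Q = 16.375. Each buyer pays their reservation price, so CS = 0 and the firm captures all surplus.

Q = 16.375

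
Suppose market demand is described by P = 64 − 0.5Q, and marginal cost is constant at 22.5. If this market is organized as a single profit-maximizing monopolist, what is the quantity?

A monopolist chooses Q where MR = MC. MR = 64 − Q; setting this equal to 22.5 gives Q = 41.5 and P = 43.25.

Q = 41.5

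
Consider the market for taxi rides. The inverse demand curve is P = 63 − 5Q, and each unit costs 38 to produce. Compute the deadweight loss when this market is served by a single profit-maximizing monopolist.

DWL = 15.625

Perfect competition: P = MC = 38, so 63 − 5Q = 38 and Q = 5.
Monopoly sets MR = MC: 63 − 10Q = 38 ⇒ Q = 2.5, P = 63 − 5·2.5 = 50.5.
DWL is the triangle between Q = 2.5 and Q = 5: ½·(5 − 2.5)·(50.5 − 38) = 15.625.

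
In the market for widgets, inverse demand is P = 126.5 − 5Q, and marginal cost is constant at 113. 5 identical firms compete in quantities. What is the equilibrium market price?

Cournot with 5 identical firms: the symmetric best-response condition is 126.5 − 30q = 113. Each firm produces q = 0.45, total output Q = 2.25, price P = 115.25.

P = 115.25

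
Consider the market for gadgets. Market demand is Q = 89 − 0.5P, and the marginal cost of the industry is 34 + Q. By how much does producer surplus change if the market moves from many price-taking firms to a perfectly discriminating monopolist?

Producer surplus rises by 2304

Inverting demand: P = 178 − 2Q.
Under competition P = MC: 178 − 2Q = 34 + Q ⇒ Q = 48, P = 82.
PS = P·Q − VC(Q) = 82·48 − (34·48 + ½·1·48²) = 1152.
A perfectly discriminating monopolist sells every unit with P(Q) ≥ MC(Q), so output equals the competitive quantity Q = 48. Each buyer pays their reservation price, so CS = 0 and the firm captures all surplus.
PS = ½·(178 − 34)·48 = 3456.
Change in producer surplus: 3456 − 1152 = 2304.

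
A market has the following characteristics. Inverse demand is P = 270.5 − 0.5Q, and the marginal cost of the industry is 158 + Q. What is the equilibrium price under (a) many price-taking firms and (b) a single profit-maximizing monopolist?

Competition: P = 233; Monopoly: P = 242.375

Competitive equilibrium sets price equal to marginal cost: 270.5 − 0.5Q = 158 + Q, so Q = 75 and P = 233.
Monopoly sets MR = MC: 270.5 − Q = 158 + Q ⇒ Q = 56.25, P = 270.5 − 0.5·56.25 = 242.375.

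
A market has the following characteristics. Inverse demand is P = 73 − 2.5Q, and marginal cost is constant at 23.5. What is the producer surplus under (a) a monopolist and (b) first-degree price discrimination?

A monopolist chooses Q where MR = MC. MR = 73 − 5Q; setting this equal to 23.5 gives Q = 9.9 and P = 48.25.
PS = (48.25 − 23.5)·9.9 = 245.025.
Under first-degree price discrimination the firm charges each unit its demand price and produces up to where P = MC, i.e. Q = 19.8. Consumer surplus is zero; producer surplus equals total surplus.
PS = ½·(73 − 23.5)·19.8 = 490.05.

Monopoly: PS = 245.025; Perfect PD: PS = 490.05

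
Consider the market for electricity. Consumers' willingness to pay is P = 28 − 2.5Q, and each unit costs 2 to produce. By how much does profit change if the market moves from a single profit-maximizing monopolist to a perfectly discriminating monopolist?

A monopolist chooses Q where MR = MC. MR = 28 − 5Q; setting this equal to 2 gives Q = 5.2 and P = 15.
Profit = (15 − 2)·5.2 = 67.6.
Under first-degree price discrimination the firm charges each unit its demand price and produces up to where P = MC, i.e. Q = 10.4. Consumer surplus is zero; producer surplus equals total surplus.
PS equals the full surplus area, 135.2. Profit = 135.2 = 135.2.
Change in profit: 135.2 − 67.6 = 67.6.

Profit rises by 67.6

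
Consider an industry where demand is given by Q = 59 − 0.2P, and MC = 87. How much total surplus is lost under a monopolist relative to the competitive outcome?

DWL = 1081.6

Inverting demand: P = 295 − 5Q.
Perfect competition: P = MC = 87, so 295 − 5Q = 87 and Q = 41.6.
The monopolist equates marginal revenue to marginal cost: 295 − 10Q = 87, so Q = 20.8. From demand, P = 191.
DWL is the triangle between Q = 20.8 and Q = 41.6: ½·(41.6 − 20.8)·(191 − 87) = 1081.6.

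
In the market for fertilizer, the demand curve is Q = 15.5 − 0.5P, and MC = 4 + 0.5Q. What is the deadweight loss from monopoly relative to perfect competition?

Inverting demand: P = 31 − 2Q.
Under competition P = MC: 31 − 2Q = 4 + 0.5Q ⇒ Q = 10.8, P = 9.4.
Monopoly sets MR = MC: 31 − 4Q = 4 + 0.5Q ⇒ Q = 6, P = 31 − 2·6 = 19.
CS = ½·(31 − 9.4)·10.8 = 116.64; PS = (9.4·10.8 − 4·10.8 − ½·0.5·10.8²) = 29.16; TS = 145.8.
CS = ½·(31 − 19)·6 = 36; PS = (19·6 − 4·6 − ½·0.5·6²) = 81; TS = 117.
DWL = 145.8 − 117 = 28.8.

DWL = 28.8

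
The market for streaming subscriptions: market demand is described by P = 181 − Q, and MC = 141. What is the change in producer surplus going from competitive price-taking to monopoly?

Producer surplus rises by 400

Competitive firms price at marginal cost: P = 141, giving Q = 40.
PS = (141 − 141)·40 = 0.
The monopolist equates marginal revenue to marginal cost: 181 − 2Q = 141, so Q = 20. From demand, P = 161.
PS = (161 − 141)·20 = 400.
Change in producer surplus: 400 − 0 = 400.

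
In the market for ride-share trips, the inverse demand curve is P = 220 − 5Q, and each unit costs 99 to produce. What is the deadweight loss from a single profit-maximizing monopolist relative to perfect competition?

Under competition P = MC = 99, so Q = (220 − 99)/5 = 24.2.
The monopolist equates marginal revenue to marginal cost: 220 − 10Q = 99, so Q = 12.1. From demand, P = 159.5.
DWL is the triangle between Q = 12.1 and Q = 24.2: ½·(24.2 − 12.1)·(159.5 − 99) = 366.025.

DWL = 366.025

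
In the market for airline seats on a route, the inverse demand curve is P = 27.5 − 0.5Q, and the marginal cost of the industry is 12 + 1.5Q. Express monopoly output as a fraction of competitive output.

Q_m/Q_c = 0.8

A monopolist chooses Q where MR = MC. MR = 27.5 − Q; setting this equal to 12 + 1.5Q gives Q = 6.2 and P = 24.4.
Under competition P = MC: 27.5 − 0.5Q = 12 + 1.5Q ⇒ Q = 7.75, P = 23.625.
Ratio Q_m/Q_c = 6.2/7.75 = 0.8.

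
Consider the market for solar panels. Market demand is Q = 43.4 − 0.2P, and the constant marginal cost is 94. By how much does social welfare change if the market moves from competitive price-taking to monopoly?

Inverting demand: P = 217 − 5Q.
Under competition P = MC = 94, so Q = (217 − 94)/5 = 24.6.
CS = ½·(217 − 94)·24.6 = 1512.9; PS = (94 − 94)·24.6 = 0; TS = 1512.9.
The monopolist equates marginal revenue to marginal cost: 217 − 10Q = 94, so Q = 12.3. From demand, P = 155.5.
CS = ½·(217 − 155.5)·12.3 = 378.225; PS = (155.5 − 94)·12.3 = 756.45; TS = 1134.675.
Change in social welfare: 1134.675 − 1512.9 = −378.225.

Social welfare falls by 378.225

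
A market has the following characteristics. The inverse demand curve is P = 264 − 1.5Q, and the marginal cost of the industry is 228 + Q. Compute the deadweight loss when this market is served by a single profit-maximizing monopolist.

Under competition P = MC: 264 − 1.5Q = 228 + Q ⇒ Q = 14.4, P = 242.4.
A monopolist chooses Q where MR = MC. MR = 264 − 3Q; setting this equal to 228 + Q gives Q = 9 and P = 250.5.
CS = ½·(264 − 242.4)·14.4 = 155.52; PS = (242.4·14.4 − 228·14.4 − ½·1·14.4²) = 103.68; TS = 259.2.
CS = ½·(264 − 250.5)·9 = 60.75; PS = (250.5·9 − 228·9 − ½·1·9²) = 162; TS = 222.75.
DWL = 259.2 − 222.75 = 36.45.

DWL = 36.45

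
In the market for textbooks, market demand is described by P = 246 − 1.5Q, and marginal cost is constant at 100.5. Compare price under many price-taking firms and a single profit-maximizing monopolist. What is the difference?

P rises by 72.75

Competitive firms price at marginal cost: P = 100.5, giving Q = 97.
The monopolist equates marginal revenue to marginal cost: 246 − 3Q = 100.5, so Q = 48.5. From demand, P = 173.25.
Change in price: 173.25 − 100.5 = 72.75.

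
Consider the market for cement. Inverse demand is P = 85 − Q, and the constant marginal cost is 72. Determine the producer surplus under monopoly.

A monopolist chooses Q where MR = MC. MR = 85 − 2Q; setting this equal to 72 gives Q = 6.5 and P = 78.5.
PS = (78.5 − 72)·6.5 = 42.25.

PS = 42.25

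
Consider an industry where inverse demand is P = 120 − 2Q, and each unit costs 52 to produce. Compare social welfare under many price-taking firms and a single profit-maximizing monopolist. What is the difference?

Social welfare falls by 289

Competitive firms price at marginal cost: P = 52, giving Q = 34.
CS = ½·(120 − 52)·34 = 1156; PS = (52 − 52)·34 = 0; TS = 1156.
Monopoly sets MR = MC: 120 − 4Q = 52 ⇒ Q = 17, P = 120 − 2·17 = 86.
CS = ½·(120 − 86)·17 = 289; PS = (86 − 52)·17 = 578; TS = 867.
Change in social welfare: 867 − 1156 = −289.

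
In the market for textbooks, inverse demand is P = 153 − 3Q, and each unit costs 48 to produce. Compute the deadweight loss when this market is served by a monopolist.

DWL = 459.375

Under competition P = MC = 48, so Q = (153 − 48)/3 = 35.
The monopolist equates marginal revenue to marginal cost: 153 − 6Q = 48, so Q = 17.5. From demand, P = 100.5.
DWL is the triangle between Q = 17.5 and Q = 35: ½·(35 − 17.5)·(100.5 − 48) = 459.375.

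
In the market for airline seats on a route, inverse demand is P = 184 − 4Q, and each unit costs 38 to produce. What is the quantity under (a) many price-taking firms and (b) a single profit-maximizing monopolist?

Under competition P = MC = 38, so Q = (184 − 38)/4 = 36.5.
Monopoly sets MR = MC: 184 − 8Q = 38 ⇒ Q = 18.25, P = 184 − 4·18.25 = 111.

Competition: Q = 36.5; Monopoly: Q = 18.25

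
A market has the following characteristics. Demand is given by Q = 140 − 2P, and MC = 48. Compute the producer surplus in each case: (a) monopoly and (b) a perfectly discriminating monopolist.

Monopoly: PS = 242; Perfect PD: PS = 484

Inverting demand: P = 70 − 0.5Q.
A monopolist chooses Q where MR = MC. MR = 70 − Q; setting this equal to 48 gives Q = 22 and P = 59.
PS = (59 − 48)·22 = 242.
With perfect price discrimination, output is the efficient level Q = 44 (where demand meets MC), but every buyer pays their willingness to pay: CS = 0 and PS = total surplus.
PS = ½·(70 − 48)·44 = 484.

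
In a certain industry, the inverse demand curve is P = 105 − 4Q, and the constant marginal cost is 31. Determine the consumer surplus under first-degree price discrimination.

Under first-degree price discrimination the firm charges each unit its demand price and produces up to where P = MC, i.e. Q = 18.5. Consumer surplus is zero; producer surplus equals total surplus.
CS = 0.

CS = 0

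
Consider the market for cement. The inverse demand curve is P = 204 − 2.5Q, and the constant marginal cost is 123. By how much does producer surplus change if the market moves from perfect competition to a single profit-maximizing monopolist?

PS rises by 656.1

Under competition P = MC = 123, so Q = (204 − 123)/2.5 = 32.4.
PS = (123 − 123)·32.4 = 0.
The monopolist equates marginal revenue to marginal cost: 204 − 5Q = 123, so Q = 16.2. From demand, P = 163.5.
PS = (163.5 − 123)·16.2 = 656.1.
Change in producer surplus: 656.1 − 0 = 656.1.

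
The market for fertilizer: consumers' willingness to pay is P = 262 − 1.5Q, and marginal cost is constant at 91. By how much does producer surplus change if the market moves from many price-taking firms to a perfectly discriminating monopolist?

PS rises by 9747

Under competition P = MC = 91, so Q = (262 − 91)/1.5 = 114.
PS = (91 − 91)·114 = 0.
Under first-degree price discrimination the firm charges each unit its demand price and produces up to where P = MC, i.e. Q = 114. Consumer surplus is zero; producer surplus equals total surplus.
PS = ½·(262 − 91)·114 = 9747.
Change in producer surplus: 9747 − 0 = 9747.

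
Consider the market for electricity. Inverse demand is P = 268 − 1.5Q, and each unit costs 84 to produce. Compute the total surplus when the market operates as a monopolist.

Monopoly sets MR = MC: 268 − 3Q = 84 ⇒ Q = 184/3, P = 268 − 1.5·184/3 = 176.
CS = ½·(268 − 176)·184/3 = 8464/3; PS = (176 − 84)·184/3 = 16928/3; TS = 8464.

TS = 8464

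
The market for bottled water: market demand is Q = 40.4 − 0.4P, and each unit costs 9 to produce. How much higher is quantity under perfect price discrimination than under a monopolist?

Q rises by 18.4

Inverting demand: P = 101 − 2.5Q.
The monopolist equates marginal revenue to marginal cost: 101 − 5Q = 9, so Q = 18.4. From demand, P = 55.
A perfectly discriminating monopolist sells every unit with P(Q) ≥ MC(Q), so output equals the competitive quantity Q = 36.8. Each buyer pays their reservation price, so CS = 0 and the firm captures all surplus.
Change in quantity: 36.8 − 18.4 = 18.4.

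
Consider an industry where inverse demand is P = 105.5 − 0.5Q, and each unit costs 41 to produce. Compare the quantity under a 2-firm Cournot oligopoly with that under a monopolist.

Cournot: Q = 86; Monopoly: Q = 64.5

With 2 symmetric Cournot firms, each firm's FOC gives 105.5 − 1.5q = 41, so q = 43, Q = 2·43 = 86, and P = 62.5.
The monopolist equates marginal revenue to marginal cost: 105.5 − Q = 41, so Q = 64.5. From demand, P = 73.25.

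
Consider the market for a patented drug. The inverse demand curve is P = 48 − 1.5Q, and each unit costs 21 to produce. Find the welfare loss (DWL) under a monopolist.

Competitive firms price at marginal cost: P = 21, giving Q = 18.
Monopoly sets MR = MC: 48 − 3Q = 21 ⇒ Q = 9, P = 48 − 1.5·9 = 34.5.
DWL is the triangle between Q = 9 and Q = 18: ½·(18 − 9)·(34.5 − 21) = 60.75.

DWL = 60.75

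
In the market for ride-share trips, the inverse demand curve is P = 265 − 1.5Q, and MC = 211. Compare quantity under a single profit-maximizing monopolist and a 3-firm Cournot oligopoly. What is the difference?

Q rises by 9

The monopolist equates marginal revenue to marginal cost: 265 − 3Q = 211, so Q = 18. From demand, P = 238.
Cournot with 3 identical firms: the symmetric best-response condition is 265 − 6q = 211. Each firm produces q = 9, total output Q = 27, price P = 224.5.
Change in quantity: 27 − 18 = 9.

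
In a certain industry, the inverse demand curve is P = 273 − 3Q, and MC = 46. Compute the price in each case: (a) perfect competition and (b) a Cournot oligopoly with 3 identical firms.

Competition: P = 46; Cournot: P = 102.75

Competitive firms price at marginal cost: P = 46, giving Q = 227/3.
In a 3-firm Cournot equilibrium, symmetry and the first-order condition give q = (273 − 46)/(12) = 227/12. So Q = 56.75 and P = 102.75.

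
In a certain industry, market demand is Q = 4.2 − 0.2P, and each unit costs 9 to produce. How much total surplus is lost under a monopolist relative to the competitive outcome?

Inverting demand: P = 21 − 5Q.
Competitive firms price at marginal cost: P = 9, giving Q = 2.4.
The monopolist equates marginal revenue to marginal cost: 21 − 10Q = 9, so Q = 1.2. From demand, P = 15.
DWL is the triangle between Q = 1.2 and Q = 2.4: ½·(2.4 − 1.2)·(15 − 9) = 3.6.

DWL = 3.6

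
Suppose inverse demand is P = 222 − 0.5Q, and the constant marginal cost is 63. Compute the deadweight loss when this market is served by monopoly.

DWL = 6320.25

Competitive firms price at marginal cost: P = 63, giving Q = 318.
The monopolist equates marginal revenue to marginal cost: 222 − Q = 63, so Q = 159. From demand, P = 142.5.
DWL is the triangle between Q = 159 and Q = 318: ½·(318 − 159)·(142.5 − 63) = 6320.25.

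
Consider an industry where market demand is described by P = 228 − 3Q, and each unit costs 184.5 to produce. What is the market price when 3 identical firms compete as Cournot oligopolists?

In a 3-firm Cournot equilibrium, symmetry and the first-order condition give q = (228 − 184.5)/(12) = 3.625. So Q = 10.875 and P = 195.375.

P = 195.375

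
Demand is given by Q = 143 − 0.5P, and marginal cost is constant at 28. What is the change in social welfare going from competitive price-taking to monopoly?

TS falls by 4160.25

Inverting demand: P = 286 − 2Q.
Competitive firms price at marginal cost: P = 28, giving Q = 129.
CS = ½·(286 − 28)·129 = 16641; PS = (28 − 28)·129 = 0; TS = 16641.
The monopolist equates marginal revenue to marginal cost: 286 − 4Q = 28, so Q = 64.5. From demand, P = 157.
CS = ½·(286 − 157)·64.5 = 4160.25; PS = (157 − 28)·64.5 = 8320.5; TS = 12480.75.
Change in social welfare: 12480.75 − 16641 = −4160.25.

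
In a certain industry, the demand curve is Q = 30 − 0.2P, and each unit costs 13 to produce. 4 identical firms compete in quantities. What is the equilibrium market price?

P = 40.4

Inverting demand: P = 150 − 5Q.
Cournot with 4 identical firms: the symmetric best-response condition is 150 − 25q = 13. Each firm produces q = 5.48, total output Q = 21.92, price P = 40.4.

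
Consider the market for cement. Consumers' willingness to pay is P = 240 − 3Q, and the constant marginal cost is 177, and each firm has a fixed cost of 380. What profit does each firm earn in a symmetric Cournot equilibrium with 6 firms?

With 6 symmetric Cournot firms, each firm's FOC gives 240 − 21q = 177, so q = 3, Q = 6·3 = 18, and P = 186.
Each firm's profit = (186 − 177)·3 − 380 = −353.

π_i = −353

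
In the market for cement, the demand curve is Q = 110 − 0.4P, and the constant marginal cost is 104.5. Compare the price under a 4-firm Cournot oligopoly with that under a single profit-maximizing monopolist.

Inverting demand: P = 275 − 2.5Q.
In a 4-firm Cournot equilibrium, symmetry and the first-order condition give q = (275 − 104.5)/(12.5) = 13.64. So Q = 54.56 and P = 138.6.
Monopoly sets MR = MC: 275 − 5Q = 104.5 ⇒ Q = 34.1, P = 275 − 2.5·34.1 = 189.75.

Cournot: P = 138.6; Monopoly: P = 189.75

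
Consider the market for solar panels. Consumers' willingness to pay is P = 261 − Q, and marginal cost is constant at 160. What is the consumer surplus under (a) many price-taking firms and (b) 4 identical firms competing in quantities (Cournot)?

Competition: CS = 5100.5; Cournot: CS = 3264.32

Competitive firms price at marginal cost: P = 160, giving Q = 101.
CS = ½·(261 − 160)·101 = 5100.5.
Cournot with 4 identical firms: the symmetric best-response condition is 261 − 5q = 160. Each firm produces q = 20.2, total output Q = 80.8, price P = 180.2.
CS = ½·(261 − 180.2)·80.8 = 3264.32.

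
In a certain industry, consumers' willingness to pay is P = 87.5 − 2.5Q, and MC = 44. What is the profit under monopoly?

A monopolist chooses Q where MR = MC. MR = 87.5 − 5Q; setting this equal to 44 gives Q = 8.7 and P = 65.75.
Profit = (65.75 − 44)·8.7 = 189.225.

Profit = 189.225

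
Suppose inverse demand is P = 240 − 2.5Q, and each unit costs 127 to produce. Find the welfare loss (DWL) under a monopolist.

DWL = 638.45

Competitive firms price at marginal cost: P = 127, giving Q = 45.2.
Monopoly sets MR = MC: 240 − 5Q = 127 ⇒ Q = 22.6, P = 240 − 2.5·22.6 = 183.5.
DWL is the triangle between Q = 22.6 and Q = 45.2: ½·(45.2 − 22.6)·(183.5 − 127) = 638.45.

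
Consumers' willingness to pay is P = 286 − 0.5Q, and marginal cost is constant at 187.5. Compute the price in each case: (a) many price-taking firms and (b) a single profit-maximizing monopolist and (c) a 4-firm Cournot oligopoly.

Competition: P = 187.5; Monopoly: P = 236.75; Cournot: P = 207.2

Under competition P = MC = 187.5, so Q = (286 − 187.5)/0.5 = 197.
The monopolist equates marginal revenue to marginal cost: 286 − Q = 187.5, so Q = 98.5. From demand, P = 236.75.
In a 4-firm Cournot equilibrium, symmetry and the first-order condition give q = (286 − 187.5)/(2.5) = 39.4. So Q = 157.6 and P = 207.2.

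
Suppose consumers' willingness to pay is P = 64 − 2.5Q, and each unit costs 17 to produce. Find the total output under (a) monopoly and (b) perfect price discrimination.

A monopolist chooses Q where MR = MC. MR = 64 − 5Q; setting this equal to 17 gives Q = 9.4 and P = 40.5.
With perfect price discrimination, output is the efficient level Q = 18.8 (where demand meets MC), but every buyer pays their willingness to pay: CS = 0 and PS = total surplus.

Monopoly: Q = 9.4; Perfect PD: Q = 18.8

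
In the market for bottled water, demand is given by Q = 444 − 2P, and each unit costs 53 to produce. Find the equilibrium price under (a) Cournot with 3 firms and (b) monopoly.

Cournot: P = 95.25; Monopoly: P = 137.5

Inverting demand: P = 222 − 0.5Q.
In a 3-firm Cournot equilibrium, symmetry and the first-order condition give q = (222 − 53)/(2) = 84.5. So Q = 253.5 and P = 95.25.
The monopolist equates marginal revenue to marginal cost: 222 − Q = 53, so Q = 169. From demand, P = 137.5.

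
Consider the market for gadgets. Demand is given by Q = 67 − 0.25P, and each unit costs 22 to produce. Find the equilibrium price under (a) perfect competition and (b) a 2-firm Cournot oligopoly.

Competition: P = 22; Cournot: P = 104

Inverting demand: P = 268 − 4Q.
Perfect competition: P = MC = 22, so 268 − 4Q = 22 and Q = 61.5.
With 2 symmetric Cournot firms, each firm's FOC gives 268 − 12q = 22, so q = 20.5, Q = 2·20.5 = 41, and P = 104.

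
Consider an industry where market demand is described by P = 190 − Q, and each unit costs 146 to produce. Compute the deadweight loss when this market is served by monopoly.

DWL = 242

Under competition P = MC = 146, so Q = (190 − 146)/1 = 44.
The monopolist equates marginal revenue to marginal cost: 190 − 2Q = 146, so Q = 22. From demand, P = 168.
DWL is the triangle between Q = 22 and Q = 44: ½·(44 − 22)·(168 − 146) = 242.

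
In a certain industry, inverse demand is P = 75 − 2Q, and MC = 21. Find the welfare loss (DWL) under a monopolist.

DWL = 182.25

Competitive firms price at marginal cost: P = 21, giving Q = 27.
The monopolist equates marginal revenue to marginal cost: 75 − 4Q = 21, so Q = 13.5. From demand, P = 48.
DWL is the triangle between Q = 13.5 and Q = 27: ½·(27 − 13.5)·(48 − 21) = 182.25.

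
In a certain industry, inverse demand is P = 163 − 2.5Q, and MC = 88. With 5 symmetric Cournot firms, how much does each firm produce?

q_i = 5

With 5 symmetric Cournot firms, each firm's FOC gives 163 − 15q = 88, so q = 5, Q = 5·5 = 25, and P = 100.5.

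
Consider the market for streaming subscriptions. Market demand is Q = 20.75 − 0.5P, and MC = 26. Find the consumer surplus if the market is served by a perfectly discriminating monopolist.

CS = 0

Inverting demand: P = 41.5 − 2Q.
A perfectly discriminating monopolist sells every unit with P(Q) ≥ MC(Q), so output equals the competitive quantity Q = 7.75. Each buyer pays their reservation price, so CS = 0 and the firm captures all surplus.
CS = 0.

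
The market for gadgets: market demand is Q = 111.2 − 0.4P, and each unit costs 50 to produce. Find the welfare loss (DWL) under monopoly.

Inverting demand: P = 278 − 2.5Q.
Competitive firms price at marginal cost: P = 50, giving Q = 91.2.
The monopolist equates marginal revenue to marginal cost: 278 − 5Q = 50, so Q = 45.6. From demand, P = 164.
DWL is the triangle between Q = 45.6 and Q = 91.2: ½·(91.2 − 45.6)·(164 − 50) = 2599.2.

DWL = 2599.2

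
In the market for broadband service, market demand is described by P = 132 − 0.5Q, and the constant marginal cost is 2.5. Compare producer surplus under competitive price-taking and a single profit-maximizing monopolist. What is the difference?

Producer surplus rises by 8385.125

Under competition P = MC = 2.5, so Q = (132 − 2.5)/0.5 = 259.
PS = (2.5 − 2.5)·259 = 0.
The monopolist equates marginal revenue to marginal cost: 132 − Q = 2.5, so Q = 129.5. From demand, P = 67.25.
PS = (67.25 − 2.5)·129.5 = 8385.125.
Change in producer surplus: 8385.125 − 0 = 8385.125.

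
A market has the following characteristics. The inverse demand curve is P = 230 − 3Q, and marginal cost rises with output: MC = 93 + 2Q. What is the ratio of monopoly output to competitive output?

Q_m/Q_c = 0.625

The monopolist equates marginal revenue to marginal cost: 230 − 6Q = 93 + 2Q, so Q = 17.125. From demand, P = 178.625.
Under competition P = MC: 230 − 3Q = 93 + 2Q ⇒ Q = 27.4, P = 147.8.
Ratio Q_m/Q_c = 17.125/27.4 = 0.625.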